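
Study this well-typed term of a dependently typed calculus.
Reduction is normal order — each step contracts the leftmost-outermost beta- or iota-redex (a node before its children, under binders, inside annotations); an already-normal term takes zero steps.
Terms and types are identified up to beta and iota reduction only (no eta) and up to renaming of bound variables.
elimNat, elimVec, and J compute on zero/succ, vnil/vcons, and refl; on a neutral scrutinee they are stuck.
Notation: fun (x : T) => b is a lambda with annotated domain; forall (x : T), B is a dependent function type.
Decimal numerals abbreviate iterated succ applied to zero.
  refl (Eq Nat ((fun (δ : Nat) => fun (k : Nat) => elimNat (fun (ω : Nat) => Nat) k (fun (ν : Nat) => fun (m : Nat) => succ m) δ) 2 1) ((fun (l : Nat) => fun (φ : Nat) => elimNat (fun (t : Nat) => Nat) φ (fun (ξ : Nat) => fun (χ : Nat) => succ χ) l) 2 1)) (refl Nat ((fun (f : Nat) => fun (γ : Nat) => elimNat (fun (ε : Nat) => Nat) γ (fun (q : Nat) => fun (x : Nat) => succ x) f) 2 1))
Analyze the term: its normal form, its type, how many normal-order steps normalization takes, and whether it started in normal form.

resulting normal form:
  refl (Eq Nat 3 3) (refl Nat 3)
the term's type:
  Eq (Eq Nat 3 3) (refl Nat 3) (refl Nat 3)
reduction steps (normal order): 27
term was already normal: no
first redex: a beta-redex


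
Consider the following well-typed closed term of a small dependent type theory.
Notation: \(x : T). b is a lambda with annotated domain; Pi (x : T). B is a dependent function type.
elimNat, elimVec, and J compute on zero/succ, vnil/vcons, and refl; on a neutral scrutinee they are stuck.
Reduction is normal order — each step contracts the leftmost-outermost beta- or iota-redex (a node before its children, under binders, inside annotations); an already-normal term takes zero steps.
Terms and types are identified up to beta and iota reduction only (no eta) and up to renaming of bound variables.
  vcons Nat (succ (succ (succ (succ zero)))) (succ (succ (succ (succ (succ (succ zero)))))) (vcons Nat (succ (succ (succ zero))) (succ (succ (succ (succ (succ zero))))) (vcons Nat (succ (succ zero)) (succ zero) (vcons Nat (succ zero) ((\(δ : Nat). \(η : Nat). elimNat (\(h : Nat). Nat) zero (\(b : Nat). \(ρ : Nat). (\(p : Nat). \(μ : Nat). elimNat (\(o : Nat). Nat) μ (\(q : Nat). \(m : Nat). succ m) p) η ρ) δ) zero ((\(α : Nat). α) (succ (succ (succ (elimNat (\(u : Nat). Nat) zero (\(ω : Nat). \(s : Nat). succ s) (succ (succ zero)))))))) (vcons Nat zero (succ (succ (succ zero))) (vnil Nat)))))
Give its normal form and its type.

resulting normal form:
  vcons Nat (succ (succ (succ (succ zero)))) (succ (succ (succ (succ (succ (succ zero)))))) (vcons Nat (succ (succ (succ zero))) (succ (succ (succ (succ (succ zero))))) (vcons Nat (succ (succ zero)) (succ zero) (vcons Nat (succ zero) zero (vcons Nat zero (succ (succ (succ zero))) (vnil Nat)))))
the term's type:
  Vec Nat (succ (succ (succ (succ (succ zero)))))
observation: 3 normal-order steps separate the term from its normal form.


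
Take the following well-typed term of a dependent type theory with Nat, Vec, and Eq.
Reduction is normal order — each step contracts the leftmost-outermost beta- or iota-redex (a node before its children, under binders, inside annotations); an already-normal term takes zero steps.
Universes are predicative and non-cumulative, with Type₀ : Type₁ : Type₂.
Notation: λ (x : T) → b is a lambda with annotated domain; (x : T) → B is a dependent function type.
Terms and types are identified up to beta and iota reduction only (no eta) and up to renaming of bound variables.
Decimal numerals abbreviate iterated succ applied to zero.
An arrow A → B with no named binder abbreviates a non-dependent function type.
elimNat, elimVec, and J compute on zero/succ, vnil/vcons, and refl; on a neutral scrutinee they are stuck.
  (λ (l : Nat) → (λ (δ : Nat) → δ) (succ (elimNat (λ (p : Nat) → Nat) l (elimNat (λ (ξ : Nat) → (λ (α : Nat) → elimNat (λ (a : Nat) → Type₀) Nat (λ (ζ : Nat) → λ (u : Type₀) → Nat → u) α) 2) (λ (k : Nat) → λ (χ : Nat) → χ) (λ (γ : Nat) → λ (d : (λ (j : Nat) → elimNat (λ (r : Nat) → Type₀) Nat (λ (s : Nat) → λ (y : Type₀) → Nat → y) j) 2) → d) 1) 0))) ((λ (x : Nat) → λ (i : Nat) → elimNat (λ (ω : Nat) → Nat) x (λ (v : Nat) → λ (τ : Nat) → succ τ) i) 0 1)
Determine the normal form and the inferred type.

normal form:
  2
type:
  Nat
observation: the leftmost-outermost redex is a beta-redex, and normalization takes 9 steps.


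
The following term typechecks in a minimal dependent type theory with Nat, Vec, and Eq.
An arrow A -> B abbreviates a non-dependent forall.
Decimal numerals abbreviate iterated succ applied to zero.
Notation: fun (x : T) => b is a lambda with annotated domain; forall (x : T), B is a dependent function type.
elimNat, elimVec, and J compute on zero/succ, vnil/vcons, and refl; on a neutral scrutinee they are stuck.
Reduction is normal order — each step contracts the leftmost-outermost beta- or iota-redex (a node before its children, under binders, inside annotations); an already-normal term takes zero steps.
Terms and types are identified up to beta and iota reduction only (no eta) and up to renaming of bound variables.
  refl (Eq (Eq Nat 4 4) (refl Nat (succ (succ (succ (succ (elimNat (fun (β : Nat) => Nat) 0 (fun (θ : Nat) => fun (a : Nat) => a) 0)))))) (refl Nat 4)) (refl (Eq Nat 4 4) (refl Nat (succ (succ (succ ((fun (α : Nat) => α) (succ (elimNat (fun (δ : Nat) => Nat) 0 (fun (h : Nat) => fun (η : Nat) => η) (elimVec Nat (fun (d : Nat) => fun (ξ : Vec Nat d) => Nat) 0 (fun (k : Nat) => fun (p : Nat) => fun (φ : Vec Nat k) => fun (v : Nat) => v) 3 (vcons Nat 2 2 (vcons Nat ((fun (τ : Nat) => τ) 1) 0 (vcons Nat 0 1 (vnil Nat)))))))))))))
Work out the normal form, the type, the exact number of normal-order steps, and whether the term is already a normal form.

normal form:
  refl (Eq (Eq Nat 4 4) (refl Nat 4) (refl Nat 4)) (refl (Eq Nat 4 4) (refl Nat 4))
inferred type:
  Eq (Eq (Eq Nat 4 4) (refl Nat 4) (refl Nat 4)) (refl (Eq Nat 4 4) (refl Nat 4)) (refl (Eq Nat 4 4) (refl Nat 4))
normal-order step count: 19
already normal: no
first redex: an elimNat iota-redex


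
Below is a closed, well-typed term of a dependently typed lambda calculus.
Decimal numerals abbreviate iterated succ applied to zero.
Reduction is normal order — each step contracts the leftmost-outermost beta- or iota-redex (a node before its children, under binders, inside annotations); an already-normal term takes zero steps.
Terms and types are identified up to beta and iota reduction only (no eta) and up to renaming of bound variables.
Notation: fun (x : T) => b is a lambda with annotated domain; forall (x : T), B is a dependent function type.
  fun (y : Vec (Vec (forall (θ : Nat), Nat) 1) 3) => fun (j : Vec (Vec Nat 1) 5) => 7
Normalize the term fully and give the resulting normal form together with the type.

normal form:
  fun (y : Vec (Vec (forall (θ : Nat), Nat) 1) 3) => fun (j : Vec (Vec Nat 1) 5) => 7
type:
  forall (y : Vec (Vec (forall (θ : Nat), Nat) 1) 3), forall (j : Vec (Vec Nat 1) 5), Nat
observation: no redex remains anywhere in the term; it is its own normal form.


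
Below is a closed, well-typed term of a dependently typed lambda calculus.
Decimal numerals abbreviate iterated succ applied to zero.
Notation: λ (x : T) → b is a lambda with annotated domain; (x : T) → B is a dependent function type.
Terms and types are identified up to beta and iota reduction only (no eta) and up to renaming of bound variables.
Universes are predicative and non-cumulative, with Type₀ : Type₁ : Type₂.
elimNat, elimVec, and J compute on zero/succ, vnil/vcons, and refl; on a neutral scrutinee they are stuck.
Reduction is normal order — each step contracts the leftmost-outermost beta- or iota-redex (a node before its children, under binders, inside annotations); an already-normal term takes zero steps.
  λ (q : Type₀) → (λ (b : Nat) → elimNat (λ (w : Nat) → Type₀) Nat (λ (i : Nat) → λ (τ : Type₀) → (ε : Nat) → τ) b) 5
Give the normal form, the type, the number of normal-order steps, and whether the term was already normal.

reduced normal form:
  λ (q : Type₀) → (b : Nat) → (w : Nat) → (i : Nat) → (τ : Nat) → (ε : Nat) → Nat
the term's type:
  (q : Type₀) → Type₀
normal-order step count: 17
term was already normal: no
first redex: a beta-redex


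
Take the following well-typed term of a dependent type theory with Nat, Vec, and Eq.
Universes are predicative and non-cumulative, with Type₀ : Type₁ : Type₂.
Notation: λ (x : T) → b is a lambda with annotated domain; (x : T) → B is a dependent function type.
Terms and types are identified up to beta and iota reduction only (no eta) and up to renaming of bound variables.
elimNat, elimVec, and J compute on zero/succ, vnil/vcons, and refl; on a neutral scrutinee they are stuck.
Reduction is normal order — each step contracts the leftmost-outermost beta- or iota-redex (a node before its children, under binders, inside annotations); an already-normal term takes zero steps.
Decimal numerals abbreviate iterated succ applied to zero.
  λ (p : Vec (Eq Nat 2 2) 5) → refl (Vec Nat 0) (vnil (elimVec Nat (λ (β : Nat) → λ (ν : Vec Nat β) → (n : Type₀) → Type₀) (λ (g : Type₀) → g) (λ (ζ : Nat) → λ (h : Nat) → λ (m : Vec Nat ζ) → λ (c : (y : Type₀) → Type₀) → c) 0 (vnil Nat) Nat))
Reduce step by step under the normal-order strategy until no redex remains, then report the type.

normal-order reduction sequence:
  λ (p : Vec (Eq Nat 2 2) 5) → refl (Vec Nat 0) (vnil (elimVec Nat (λ (β : Nat) → λ (ν : Vec Nat β) → (n : Type₀) → Type₀) (λ (g : Type₀) → g) (λ (ζ : Nat) → λ (h : Nat) → λ (m : Vec Nat ζ) → λ (c : (y : Type₀) → Type₀) → c) 0 (vnil Nat) Nat))
  ~> λ (p : Vec (Eq Nat 2 2) 5) → refl (Vec Nat 0) (vnil ((λ (β : Type₀) → β) Nat))
  ~> λ (p : Vec (Eq Nat 2 2) 5) → refl (Vec Nat 0) (vnil Nat)
inferred type:
  (p : Vec (Eq Nat 2 2) 5) → Eq (Vec Nat 0) (vnil Nat) (vnil Nat)


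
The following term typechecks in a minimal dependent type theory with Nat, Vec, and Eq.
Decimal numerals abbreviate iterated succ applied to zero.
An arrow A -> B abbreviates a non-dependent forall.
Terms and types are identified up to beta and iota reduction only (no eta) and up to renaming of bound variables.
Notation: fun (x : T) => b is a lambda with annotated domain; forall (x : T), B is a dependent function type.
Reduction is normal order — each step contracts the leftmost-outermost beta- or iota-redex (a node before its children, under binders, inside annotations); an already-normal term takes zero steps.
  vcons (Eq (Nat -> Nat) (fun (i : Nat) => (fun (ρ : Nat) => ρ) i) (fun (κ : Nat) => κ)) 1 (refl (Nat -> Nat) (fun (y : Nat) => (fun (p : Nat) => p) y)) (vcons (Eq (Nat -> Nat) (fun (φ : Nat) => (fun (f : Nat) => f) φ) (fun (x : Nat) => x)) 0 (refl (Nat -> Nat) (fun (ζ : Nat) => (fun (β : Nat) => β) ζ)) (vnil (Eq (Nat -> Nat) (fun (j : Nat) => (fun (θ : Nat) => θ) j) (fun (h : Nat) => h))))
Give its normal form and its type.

normal form:
  vcons (Eq (Nat -> Nat) (fun (i : Nat) => i) (fun (ρ : Nat) => ρ)) 1 (refl (Nat -> Nat) (fun (κ : Nat) => κ)) (vcons (Eq (Nat -> Nat) (fun (y : Nat) => y) (fun (p : Nat) => p)) 0 (refl (Nat -> Nat) (fun (φ : Nat) => φ)) (vnil (Eq (Nat -> Nat) (fun (f : Nat) => f) (fun (x : Nat) => x))))
the term's type:
  Vec (Eq (Nat -> Nat) (fun (i : Nat) => i) (fun (ρ : Nat) => ρ)) 2
observation: 5 normal-order steps normalize the term, beginning with a beta-redex.


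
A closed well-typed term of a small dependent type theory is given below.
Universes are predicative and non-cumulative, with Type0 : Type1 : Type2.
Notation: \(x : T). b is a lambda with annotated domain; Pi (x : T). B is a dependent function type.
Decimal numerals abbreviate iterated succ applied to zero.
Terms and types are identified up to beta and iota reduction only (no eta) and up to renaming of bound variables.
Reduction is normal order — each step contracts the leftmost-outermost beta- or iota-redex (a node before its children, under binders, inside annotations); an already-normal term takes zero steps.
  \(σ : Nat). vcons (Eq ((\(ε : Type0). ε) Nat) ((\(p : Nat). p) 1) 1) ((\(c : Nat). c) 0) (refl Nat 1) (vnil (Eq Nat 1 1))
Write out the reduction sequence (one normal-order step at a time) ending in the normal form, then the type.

reduction (normal order):
  \(σ : Nat). vcons (Eq ((\(ε : Type0). ε) Nat) ((\(p : Nat). p) 1) 1) ((\(c : Nat). c) 0) (refl Nat 1) (vnil (Eq Nat 1 1))
  ~> \(σ : Nat). vcons (Eq Nat ((\(ε : Nat). ε) 1) 1) ((\(p : Nat). p) 0) (refl Nat 1) (vnil (Eq Nat 1 1))
  ~> \(σ : Nat). vcons (Eq Nat 1 1) ((\(ε : Nat). ε) 0) (refl Nat 1) (vnil (Eq Nat 1 1))
  ~> \(σ : Nat). vcons (Eq Nat 1 1) 0 (refl Nat 1) (vnil (Eq Nat 1 1))
type:
  Pi (σ : Nat). Vec (Eq Nat 1 1) 1


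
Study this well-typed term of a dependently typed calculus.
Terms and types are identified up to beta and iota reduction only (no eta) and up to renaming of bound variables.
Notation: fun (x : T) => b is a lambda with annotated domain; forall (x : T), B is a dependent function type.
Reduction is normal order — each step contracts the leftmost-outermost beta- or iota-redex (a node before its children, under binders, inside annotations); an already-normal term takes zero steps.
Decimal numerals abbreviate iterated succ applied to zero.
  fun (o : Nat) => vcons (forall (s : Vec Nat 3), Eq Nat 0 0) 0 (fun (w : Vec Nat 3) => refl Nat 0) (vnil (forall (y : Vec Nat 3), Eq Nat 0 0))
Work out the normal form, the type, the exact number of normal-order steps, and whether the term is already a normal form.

reduced normal form:
  fun (o : Nat) => vcons (forall (s : Vec Nat 3), Eq Nat 0 0) 0 (fun (w : Vec Nat 3) => refl Nat 0) (vnil (forall (y : Vec Nat 3), Eq Nat 0 0))
inferred type:
  forall (o : Nat), Vec (forall (s : Vec Nat 3), Eq Nat 0 0) 1
normal-order step count: 0
already normal: yes


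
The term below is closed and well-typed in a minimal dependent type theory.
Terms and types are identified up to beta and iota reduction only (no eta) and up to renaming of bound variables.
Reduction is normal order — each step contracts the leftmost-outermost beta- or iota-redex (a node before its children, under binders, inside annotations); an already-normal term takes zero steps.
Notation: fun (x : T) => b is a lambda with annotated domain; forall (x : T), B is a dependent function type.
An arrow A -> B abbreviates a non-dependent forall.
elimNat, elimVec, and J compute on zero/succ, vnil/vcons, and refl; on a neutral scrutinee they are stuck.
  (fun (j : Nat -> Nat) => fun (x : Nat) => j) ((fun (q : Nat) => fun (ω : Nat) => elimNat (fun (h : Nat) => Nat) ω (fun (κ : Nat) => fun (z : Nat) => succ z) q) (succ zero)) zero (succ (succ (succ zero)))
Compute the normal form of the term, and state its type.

normal form:
  succ (succ (succ (succ zero)))
inferred type:
  Nat


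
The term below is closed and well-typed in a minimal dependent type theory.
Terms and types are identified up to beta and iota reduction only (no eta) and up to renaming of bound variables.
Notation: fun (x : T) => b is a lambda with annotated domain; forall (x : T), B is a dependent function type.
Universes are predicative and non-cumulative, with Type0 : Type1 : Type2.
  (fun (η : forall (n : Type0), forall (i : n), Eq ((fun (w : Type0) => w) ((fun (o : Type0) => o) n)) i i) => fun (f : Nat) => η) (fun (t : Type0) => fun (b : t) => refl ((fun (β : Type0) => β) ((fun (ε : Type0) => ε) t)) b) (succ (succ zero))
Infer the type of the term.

inferred type:
  forall (η : Type0), forall (n : η), Eq η n n


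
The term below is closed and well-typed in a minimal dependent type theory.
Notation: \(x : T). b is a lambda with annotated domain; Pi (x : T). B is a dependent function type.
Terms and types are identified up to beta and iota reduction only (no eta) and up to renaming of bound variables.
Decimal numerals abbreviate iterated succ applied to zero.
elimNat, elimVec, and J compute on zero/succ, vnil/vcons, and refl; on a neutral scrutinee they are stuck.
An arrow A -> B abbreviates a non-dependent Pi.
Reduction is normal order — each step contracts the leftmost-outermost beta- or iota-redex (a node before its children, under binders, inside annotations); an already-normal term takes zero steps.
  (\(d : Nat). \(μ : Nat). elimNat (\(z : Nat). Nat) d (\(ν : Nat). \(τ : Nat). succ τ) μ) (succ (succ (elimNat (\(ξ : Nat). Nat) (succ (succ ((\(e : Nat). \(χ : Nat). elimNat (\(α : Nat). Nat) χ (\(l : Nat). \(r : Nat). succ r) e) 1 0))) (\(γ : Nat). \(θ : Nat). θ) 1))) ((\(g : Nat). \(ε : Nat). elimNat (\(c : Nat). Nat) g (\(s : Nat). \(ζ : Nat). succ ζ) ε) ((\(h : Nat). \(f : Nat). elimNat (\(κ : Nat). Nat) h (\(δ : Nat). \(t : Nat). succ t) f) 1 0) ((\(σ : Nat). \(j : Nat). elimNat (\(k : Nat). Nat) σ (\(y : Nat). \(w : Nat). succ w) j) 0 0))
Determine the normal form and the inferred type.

normal form:
  6
type:
  Nat


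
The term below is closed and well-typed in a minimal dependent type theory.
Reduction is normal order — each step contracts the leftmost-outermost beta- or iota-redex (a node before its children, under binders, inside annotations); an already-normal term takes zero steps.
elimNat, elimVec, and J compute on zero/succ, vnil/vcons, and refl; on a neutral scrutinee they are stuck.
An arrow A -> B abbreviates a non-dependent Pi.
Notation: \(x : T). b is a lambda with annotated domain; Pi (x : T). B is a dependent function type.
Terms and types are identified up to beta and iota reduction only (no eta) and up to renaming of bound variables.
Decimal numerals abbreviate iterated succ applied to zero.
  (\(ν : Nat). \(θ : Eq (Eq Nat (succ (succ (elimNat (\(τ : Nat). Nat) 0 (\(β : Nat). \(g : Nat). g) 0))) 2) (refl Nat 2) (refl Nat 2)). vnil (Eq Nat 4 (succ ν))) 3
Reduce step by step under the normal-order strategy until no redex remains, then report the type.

reduction (normal order):
  (\(ν : Nat). \(θ : Eq (Eq Nat (succ (succ (elimNat (\(τ : Nat). Nat) 0 (\(β : Nat). \(g : Nat). g) 0))) 2) (refl Nat 2) (refl Nat 2)). vnil (Eq Nat 4 (succ ν))) 3
  ~> \(ν : Eq (Eq Nat (succ (succ (elimNat (\(θ : Nat). Nat) 0 (\(τ : Nat). \(β : Nat). β) 0))) 2) (refl Nat 2) (refl Nat 2)). vnil (Eq Nat 4 4)
  ~> \(ν : Eq (Eq Nat 2 2) (refl Nat 2) (refl Nat 2)). vnil (Eq Nat 4 4)
the term's type:
  Eq (Eq Nat 2 2) (refl Nat 2) (refl Nat 2) -> Vec (Eq Nat 4 4) 0


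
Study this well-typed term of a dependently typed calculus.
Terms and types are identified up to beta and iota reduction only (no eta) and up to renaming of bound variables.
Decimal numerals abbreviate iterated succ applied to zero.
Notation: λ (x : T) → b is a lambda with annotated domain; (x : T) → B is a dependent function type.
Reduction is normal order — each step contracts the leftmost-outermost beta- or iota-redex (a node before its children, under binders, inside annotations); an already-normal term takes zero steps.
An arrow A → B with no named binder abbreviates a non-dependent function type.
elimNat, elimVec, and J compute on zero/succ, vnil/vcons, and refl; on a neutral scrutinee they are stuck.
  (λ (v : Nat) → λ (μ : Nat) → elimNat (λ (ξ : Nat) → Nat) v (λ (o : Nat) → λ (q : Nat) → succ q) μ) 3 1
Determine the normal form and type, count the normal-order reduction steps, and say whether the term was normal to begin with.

reduced normal form:
  4
inferred type:
  Nat
steps to reach normal form (normal order): 6
term was already normal: no
first contracted redex: a beta-redex


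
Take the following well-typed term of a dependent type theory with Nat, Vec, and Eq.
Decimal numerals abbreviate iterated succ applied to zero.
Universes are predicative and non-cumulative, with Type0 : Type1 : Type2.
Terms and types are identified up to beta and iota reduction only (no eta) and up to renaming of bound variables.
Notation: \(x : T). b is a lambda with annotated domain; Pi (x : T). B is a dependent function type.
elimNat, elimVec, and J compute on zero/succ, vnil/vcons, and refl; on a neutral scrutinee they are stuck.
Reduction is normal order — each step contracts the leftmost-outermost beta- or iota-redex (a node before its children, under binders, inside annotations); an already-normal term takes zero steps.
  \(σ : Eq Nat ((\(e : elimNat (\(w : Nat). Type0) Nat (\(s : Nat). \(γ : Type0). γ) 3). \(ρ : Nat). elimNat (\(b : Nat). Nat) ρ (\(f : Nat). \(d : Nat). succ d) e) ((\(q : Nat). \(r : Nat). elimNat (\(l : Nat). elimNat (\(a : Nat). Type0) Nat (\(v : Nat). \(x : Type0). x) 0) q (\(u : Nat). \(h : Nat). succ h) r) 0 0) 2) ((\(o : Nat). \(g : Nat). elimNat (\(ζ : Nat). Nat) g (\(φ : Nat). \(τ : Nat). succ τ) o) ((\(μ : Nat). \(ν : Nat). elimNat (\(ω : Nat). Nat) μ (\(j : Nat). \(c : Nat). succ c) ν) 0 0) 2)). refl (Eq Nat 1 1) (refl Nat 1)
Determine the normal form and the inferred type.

normal form:
  \(σ : Eq Nat 2 2). refl (Eq Nat 1 1) (refl Nat 1)
inferred type:
  Pi (σ : Eq Nat 2 2). Eq (Eq Nat 1 1) (refl Nat 1) (refl Nat 1)
observation: normalization takes exactly 12 steps under the normal-order strategy.


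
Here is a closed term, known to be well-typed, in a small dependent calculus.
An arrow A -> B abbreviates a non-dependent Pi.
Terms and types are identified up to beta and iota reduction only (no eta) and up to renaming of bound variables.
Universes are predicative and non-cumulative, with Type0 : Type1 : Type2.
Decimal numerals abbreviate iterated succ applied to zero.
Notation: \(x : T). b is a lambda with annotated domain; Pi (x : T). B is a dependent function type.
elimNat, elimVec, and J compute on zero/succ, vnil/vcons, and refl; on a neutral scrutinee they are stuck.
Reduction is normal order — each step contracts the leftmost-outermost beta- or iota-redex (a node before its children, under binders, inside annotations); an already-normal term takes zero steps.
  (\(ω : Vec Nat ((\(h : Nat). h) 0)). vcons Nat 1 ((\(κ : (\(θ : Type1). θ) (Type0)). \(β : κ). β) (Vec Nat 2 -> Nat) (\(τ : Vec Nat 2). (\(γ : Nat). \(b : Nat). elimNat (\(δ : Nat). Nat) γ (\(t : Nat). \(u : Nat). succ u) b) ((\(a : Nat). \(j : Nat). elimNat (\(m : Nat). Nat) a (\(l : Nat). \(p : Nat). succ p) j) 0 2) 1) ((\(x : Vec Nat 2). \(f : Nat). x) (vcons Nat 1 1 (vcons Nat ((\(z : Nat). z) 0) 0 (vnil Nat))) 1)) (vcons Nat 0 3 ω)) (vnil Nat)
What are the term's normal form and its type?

normal form:
  vcons Nat 1 3 (vcons Nat 0 3 (vnil Nat))
the term's type:
  Vec Nat 2


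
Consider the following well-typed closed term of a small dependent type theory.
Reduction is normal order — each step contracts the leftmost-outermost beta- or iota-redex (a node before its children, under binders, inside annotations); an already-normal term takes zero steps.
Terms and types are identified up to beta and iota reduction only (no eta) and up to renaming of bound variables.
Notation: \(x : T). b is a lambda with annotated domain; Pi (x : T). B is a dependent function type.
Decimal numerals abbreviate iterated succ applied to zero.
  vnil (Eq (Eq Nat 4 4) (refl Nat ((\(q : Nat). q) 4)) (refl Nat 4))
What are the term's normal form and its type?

reduced normal form:
  vnil (Eq (Eq Nat 4 4) (refl Nat 4) (refl Nat 4))
type:
  Vec (Eq (Eq Nat 4 4) (refl Nat 4) (refl Nat 4)) 0


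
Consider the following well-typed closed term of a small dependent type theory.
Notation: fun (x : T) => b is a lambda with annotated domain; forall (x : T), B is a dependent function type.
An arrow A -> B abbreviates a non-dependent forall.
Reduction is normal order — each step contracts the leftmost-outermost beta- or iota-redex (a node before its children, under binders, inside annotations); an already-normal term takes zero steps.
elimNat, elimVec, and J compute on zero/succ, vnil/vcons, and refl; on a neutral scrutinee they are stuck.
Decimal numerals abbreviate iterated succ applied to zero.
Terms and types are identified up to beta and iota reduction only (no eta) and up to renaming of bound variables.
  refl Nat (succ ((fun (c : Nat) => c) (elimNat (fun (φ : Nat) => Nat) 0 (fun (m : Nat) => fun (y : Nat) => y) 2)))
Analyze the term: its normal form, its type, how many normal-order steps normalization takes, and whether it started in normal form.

reduced normal form:
  refl Nat 1
the term's type:
  Eq Nat 1 1
reduction steps (normal order): 8
already normal: no
first contracted redex: a beta-redex


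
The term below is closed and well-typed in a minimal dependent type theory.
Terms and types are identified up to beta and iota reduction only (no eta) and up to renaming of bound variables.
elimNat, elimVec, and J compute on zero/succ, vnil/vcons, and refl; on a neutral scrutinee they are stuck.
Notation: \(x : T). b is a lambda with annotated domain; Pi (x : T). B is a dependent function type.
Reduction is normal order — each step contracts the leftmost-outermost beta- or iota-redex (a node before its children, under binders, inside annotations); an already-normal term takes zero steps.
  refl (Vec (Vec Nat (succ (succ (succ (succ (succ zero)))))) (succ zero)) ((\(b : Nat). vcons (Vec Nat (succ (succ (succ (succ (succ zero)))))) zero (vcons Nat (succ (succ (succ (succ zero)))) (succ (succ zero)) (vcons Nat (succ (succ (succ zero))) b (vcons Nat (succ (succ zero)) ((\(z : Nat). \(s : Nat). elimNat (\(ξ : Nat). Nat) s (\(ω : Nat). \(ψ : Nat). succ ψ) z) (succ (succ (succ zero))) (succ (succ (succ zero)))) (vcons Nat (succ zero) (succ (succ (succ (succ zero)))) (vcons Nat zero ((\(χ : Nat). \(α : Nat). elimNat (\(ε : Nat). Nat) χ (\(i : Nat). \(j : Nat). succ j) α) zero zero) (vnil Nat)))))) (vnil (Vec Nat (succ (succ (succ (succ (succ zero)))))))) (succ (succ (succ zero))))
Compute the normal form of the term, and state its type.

reduced normal form:
  refl (Vec (Vec Nat (succ (succ (succ (succ (succ zero)))))) (succ zero)) (vcons (Vec Nat (succ (succ (succ (succ (succ zero)))))) zero (vcons Nat (succ (succ (succ (succ zero)))) (succ (succ zero)) (vcons Nat (succ (succ (succ zero))) (succ (succ (succ zero))) (vcons Nat (succ (succ zero)) (succ (succ (succ (succ (succ (succ zero)))))) (vcons Nat (succ zero) (succ (succ (succ (succ zero)))) (vcons Nat zero zero (vnil Nat)))))) (vnil (Vec Nat (succ (succ (succ (succ (succ zero))))))))
inferred type:
  Eq (Vec (Vec Nat (succ (succ (succ (succ (succ zero)))))) (succ zero)) (vcons (Vec Nat (succ (succ (succ (succ (succ zero)))))) zero (vcons Nat (succ (succ (succ (succ zero)))) (succ (succ zero)) (vcons Nat (succ (succ (succ zero))) (succ (succ (succ zero))) (vcons Nat (succ (succ zero)) (succ (succ (succ (succ (succ (succ zero)))))) (vcons Nat (succ zero) (succ (succ (succ (succ zero)))) (vcons Nat zero zero (vnil Nat)))))) (vnil (Vec Nat (succ (succ (succ (succ (succ zero)))))))) (vcons (Vec Nat (succ (succ (succ (succ (succ zero)))))) zero (vcons Nat (succ (succ (succ (succ zero)))) (succ (succ zero)) (vcons Nat (succ (succ (succ zero))) (succ (succ (succ zero))) (vcons Nat (succ (succ zero)) (succ (succ (succ (succ (succ (succ zero)))))) (vcons Nat (succ zero) (succ (succ (succ (succ zero)))) (vcons Nat zero zero (vnil Nat)))))) (vnil (Vec Nat (succ (succ (succ (succ (succ zero))))))))
observation: 16 normal-order steps separate the term from its normal form.


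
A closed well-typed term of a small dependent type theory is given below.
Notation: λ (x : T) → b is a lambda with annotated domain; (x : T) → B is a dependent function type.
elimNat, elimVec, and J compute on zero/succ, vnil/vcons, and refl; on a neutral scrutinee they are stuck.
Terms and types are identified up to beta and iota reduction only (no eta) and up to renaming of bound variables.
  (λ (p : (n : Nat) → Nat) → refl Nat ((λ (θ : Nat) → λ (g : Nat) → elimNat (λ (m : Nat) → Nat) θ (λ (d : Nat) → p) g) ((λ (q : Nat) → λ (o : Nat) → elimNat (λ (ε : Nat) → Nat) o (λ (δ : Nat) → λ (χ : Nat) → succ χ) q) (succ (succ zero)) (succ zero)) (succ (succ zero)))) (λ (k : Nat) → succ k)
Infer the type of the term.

inferred type:
  Eq Nat (succ (succ (succ (succ (succ zero))))) (succ (succ (succ (succ (succ zero)))))


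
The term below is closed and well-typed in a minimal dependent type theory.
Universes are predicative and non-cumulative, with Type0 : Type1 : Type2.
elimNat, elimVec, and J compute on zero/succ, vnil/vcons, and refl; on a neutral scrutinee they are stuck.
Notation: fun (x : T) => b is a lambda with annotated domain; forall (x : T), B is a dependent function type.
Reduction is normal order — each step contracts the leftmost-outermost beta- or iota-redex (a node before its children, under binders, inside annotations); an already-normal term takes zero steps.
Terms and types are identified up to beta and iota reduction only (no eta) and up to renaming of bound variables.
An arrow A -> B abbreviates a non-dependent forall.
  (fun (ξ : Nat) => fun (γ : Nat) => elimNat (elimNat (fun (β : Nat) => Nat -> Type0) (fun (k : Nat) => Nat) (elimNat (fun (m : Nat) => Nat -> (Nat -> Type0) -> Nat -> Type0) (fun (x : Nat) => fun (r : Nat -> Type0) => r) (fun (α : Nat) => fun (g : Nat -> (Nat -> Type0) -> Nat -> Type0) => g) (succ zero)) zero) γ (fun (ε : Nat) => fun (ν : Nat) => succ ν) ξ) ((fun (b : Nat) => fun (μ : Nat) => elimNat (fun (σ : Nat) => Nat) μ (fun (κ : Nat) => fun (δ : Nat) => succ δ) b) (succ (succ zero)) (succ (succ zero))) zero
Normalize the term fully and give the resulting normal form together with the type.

reduced normal form:
  succ (succ (succ (succ zero)))
the term's type:
  Nat


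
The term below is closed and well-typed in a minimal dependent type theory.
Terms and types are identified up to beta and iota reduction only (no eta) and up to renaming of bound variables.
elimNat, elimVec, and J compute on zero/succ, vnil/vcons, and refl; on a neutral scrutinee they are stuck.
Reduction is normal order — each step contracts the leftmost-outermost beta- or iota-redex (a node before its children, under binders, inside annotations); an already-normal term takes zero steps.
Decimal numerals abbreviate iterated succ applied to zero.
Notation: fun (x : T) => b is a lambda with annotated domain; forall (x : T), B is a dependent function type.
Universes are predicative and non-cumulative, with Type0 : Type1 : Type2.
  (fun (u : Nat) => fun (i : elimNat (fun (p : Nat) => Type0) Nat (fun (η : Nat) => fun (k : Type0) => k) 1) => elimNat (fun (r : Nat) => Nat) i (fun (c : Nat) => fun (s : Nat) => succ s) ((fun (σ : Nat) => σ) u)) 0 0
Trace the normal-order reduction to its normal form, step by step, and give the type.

normal-order reduction sequence:
  (fun (u : Nat) => fun (i : elimNat (fun (p : Nat) => Type0) Nat (fun (η : Nat) => fun (k : Type0) => k) 1) => elimNat (fun (r : Nat) => Nat) i (fun (c : Nat) => fun (s : Nat) => succ s) ((fun (σ : Nat) => σ) u)) 0 0
  ~> (fun (u : elimNat (fun (i : Nat) => Type0) Nat (fun (p : Nat) => fun (η : Type0) => η) 1) => elimNat (fun (k : Nat) => Nat) u (fun (r : Nat) => fun (c : Nat) => succ c) ((fun (s : Nat) => s) 0)) 0
  ~> elimNat (fun (u : Nat) => Nat) 0 (fun (i : Nat) => fun (p : Nat) => succ p) ((fun (η : Nat) => η) 0)
  ~> elimNat (fun (u : Nat) => Nat) 0 (fun (i : Nat) => fun (p : Nat) => succ p) 0
  ~> 0
type:
  Nat


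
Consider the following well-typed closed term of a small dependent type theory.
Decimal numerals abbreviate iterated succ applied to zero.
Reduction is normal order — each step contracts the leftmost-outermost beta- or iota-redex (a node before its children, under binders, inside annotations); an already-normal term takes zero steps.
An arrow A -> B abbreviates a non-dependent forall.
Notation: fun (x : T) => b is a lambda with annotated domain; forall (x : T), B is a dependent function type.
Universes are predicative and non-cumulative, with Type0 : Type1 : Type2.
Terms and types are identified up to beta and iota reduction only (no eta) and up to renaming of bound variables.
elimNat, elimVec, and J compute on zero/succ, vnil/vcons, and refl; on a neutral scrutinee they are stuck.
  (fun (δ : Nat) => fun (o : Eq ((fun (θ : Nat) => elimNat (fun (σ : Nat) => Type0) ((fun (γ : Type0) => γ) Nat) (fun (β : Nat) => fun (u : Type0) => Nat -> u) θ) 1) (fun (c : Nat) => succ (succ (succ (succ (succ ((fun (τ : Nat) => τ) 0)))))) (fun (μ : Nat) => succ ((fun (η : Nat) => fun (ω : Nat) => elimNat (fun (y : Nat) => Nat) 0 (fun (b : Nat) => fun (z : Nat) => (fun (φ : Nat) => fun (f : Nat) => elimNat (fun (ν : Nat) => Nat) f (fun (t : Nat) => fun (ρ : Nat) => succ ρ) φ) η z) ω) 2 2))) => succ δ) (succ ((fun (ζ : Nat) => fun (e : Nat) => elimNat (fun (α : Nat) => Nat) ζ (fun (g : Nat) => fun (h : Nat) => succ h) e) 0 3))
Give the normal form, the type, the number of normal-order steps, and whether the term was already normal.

resulting normal form:
  fun (δ : Eq (Nat -> Nat) (fun (o : Nat) => 5) (fun (θ : Nat) => 5)) => 5
type:
  Eq (Nat -> Nat) (fun (δ : Nat) => 5) (fun (o : Nat) => 5) -> Nat
reduction steps (normal order): 47
already normal: no
first redex: a beta-redex


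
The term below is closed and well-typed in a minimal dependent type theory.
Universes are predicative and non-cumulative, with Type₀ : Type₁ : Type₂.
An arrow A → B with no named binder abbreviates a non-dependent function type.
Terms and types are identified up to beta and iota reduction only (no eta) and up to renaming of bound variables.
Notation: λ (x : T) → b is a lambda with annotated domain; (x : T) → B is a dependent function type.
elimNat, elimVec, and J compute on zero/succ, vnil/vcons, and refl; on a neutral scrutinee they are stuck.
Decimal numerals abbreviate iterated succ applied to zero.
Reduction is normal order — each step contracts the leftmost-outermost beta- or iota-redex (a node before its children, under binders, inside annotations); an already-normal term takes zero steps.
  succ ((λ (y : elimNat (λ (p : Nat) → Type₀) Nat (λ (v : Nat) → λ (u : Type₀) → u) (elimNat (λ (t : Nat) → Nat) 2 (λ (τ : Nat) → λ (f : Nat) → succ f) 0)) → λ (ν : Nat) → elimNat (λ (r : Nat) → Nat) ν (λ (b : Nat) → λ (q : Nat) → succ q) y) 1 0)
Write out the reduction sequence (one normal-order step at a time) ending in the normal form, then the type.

normal-order reduction:
  succ ((λ (y : elimNat (λ (p : Nat) → Type₀) Nat (λ (v : Nat) → λ (u : Type₀) → u) (elimNat (λ (t : Nat) → Nat) 2 (λ (τ : Nat) → λ (f : Nat) → succ f) 0)) → λ (ν : Nat) → elimNat (λ (r : Nat) → Nat) ν (λ (b : Nat) → λ (q : Nat) → succ q) y) 1 0)
  ~> succ ((λ (y : Nat) → elimNat (λ (p : Nat) → Nat) y (λ (v : Nat) → λ (u : Nat) → succ u) 1) 0)
  ~> succ (elimNat (λ (y : Nat) → Nat) 0 (λ (p : Nat) → λ (v : Nat) → succ v) 1)
  ~> succ ((λ (y : Nat) → λ (p : Nat) → succ p) 0 (elimNat (λ (v : Nat) → Nat) 0 (λ (u : Nat) → λ (t : Nat) → succ t) 0))
  ~> succ ((λ (y : Nat) → succ y) (elimNat (λ (p : Nat) → Nat) 0 (λ (v : Nat) → λ (u : Nat) → succ u) 0))
  ~> succ (succ (elimNat (λ (y : Nat) → Nat) 0 (λ (p : Nat) → λ (v : Nat) → succ v) 0))
  ~> 2
inferred type:
  Nat


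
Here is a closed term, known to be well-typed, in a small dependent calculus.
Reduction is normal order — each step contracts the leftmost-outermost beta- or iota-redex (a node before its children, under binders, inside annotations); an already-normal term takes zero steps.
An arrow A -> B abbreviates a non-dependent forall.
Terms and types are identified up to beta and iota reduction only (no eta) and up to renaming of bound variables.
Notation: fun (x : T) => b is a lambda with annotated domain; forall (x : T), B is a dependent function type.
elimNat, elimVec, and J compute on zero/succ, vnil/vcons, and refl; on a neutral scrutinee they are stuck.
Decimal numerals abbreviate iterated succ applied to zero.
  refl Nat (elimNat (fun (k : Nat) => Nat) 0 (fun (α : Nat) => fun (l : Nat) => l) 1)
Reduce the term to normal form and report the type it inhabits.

resulting normal form:
  refl Nat 0
inferred type:
  Eq Nat 0 0


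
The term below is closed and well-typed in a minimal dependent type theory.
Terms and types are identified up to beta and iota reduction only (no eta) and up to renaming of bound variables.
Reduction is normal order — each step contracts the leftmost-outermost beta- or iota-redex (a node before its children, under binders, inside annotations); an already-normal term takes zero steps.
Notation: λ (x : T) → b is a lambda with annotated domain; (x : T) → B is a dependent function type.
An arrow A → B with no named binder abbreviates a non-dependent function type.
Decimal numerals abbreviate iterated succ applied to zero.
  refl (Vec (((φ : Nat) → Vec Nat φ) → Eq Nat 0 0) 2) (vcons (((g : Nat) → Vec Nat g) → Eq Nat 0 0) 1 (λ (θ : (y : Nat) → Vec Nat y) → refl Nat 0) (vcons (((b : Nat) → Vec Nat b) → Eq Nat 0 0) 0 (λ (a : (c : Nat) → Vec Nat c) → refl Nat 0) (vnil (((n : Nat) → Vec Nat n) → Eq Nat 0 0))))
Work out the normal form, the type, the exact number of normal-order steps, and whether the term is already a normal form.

resulting normal form:
  refl (Vec (((φ : Nat) → Vec Nat φ) → Eq Nat 0 0) 2) (vcons (((g : Nat) → Vec Nat g) → Eq Nat 0 0) 1 (λ (θ : (y : Nat) → Vec Nat y) → refl Nat 0) (vcons (((b : Nat) → Vec Nat b) → Eq Nat 0 0) 0 (λ (a : (c : Nat) → Vec Nat c) → refl Nat 0) (vnil (((n : Nat) → Vec Nat n) → Eq Nat 0 0))))
type:
  Eq (Vec (((φ : Nat) → Vec Nat φ) → Eq Nat 0 0) 2) (vcons (((g : Nat) → Vec Nat g) → Eq Nat 0 0) 1 (λ (θ : (y : Nat) → Vec Nat y) → refl Nat 0) (vcons (((b : Nat) → Vec Nat b) → Eq Nat 0 0) 0 (λ (a : (c : Nat) → Vec Nat c) → refl Nat 0) (vnil (((n : Nat) → Vec Nat n) → Eq Nat 0 0)))) (vcons (((ε : Nat) → Vec Nat ε) → Eq Nat 0 0) 1 (λ (α : (h : Nat) → Vec Nat h) → refl Nat 0) (vcons (((z : Nat) → Vec Nat z) → Eq Nat 0 0) 0 (λ (s : (ρ : Nat) → Vec Nat ρ) → refl Nat 0) (vnil (((v : Nat) → Vec Nat v) → Eq Nat 0 0))))
reduction steps (normal order): 0
already normal: yes


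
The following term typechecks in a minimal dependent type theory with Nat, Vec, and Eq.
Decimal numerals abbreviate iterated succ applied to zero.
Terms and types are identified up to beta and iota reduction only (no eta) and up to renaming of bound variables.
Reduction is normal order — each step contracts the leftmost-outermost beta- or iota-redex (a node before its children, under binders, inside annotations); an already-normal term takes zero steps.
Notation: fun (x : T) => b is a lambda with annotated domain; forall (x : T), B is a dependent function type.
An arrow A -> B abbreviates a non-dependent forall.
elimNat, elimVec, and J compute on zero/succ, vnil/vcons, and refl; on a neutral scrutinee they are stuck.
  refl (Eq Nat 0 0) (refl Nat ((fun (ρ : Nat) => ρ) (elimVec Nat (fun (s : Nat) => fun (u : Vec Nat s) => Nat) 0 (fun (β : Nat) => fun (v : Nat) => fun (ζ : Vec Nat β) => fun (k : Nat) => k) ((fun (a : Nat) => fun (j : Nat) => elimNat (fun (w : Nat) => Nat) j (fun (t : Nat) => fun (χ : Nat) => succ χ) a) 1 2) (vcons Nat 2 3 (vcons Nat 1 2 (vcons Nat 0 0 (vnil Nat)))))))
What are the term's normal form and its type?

reduced normal form:
  refl (Eq Nat 0 0) (refl Nat 0)
the term's type:
  Eq (Eq Nat 0 0) (refl Nat 0) (refl Nat 0)
observation: the term reaches its normal form after 17 normal-order steps.


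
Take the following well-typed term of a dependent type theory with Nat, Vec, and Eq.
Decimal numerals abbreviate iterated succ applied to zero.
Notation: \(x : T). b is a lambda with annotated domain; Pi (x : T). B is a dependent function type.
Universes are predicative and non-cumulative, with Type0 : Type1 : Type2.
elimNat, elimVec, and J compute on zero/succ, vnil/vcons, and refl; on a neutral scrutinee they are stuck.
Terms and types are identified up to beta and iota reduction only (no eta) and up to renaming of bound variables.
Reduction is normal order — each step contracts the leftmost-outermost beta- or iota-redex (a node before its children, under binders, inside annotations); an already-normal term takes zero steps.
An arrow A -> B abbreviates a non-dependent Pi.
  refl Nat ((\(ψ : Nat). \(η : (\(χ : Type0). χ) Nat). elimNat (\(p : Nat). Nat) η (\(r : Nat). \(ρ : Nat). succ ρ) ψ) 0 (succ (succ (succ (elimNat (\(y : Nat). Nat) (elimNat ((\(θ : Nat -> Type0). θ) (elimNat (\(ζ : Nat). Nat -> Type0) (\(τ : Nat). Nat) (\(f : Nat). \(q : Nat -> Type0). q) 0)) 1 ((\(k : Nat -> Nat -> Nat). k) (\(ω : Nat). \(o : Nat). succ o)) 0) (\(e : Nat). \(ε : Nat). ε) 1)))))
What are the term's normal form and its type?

resulting normal form:
  refl Nat 4
type:
  Eq Nat 4 4
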